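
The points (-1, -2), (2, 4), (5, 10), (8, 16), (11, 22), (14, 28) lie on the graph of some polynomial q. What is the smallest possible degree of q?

Forward differences of the values at s = -1, 2, 5, 8, 11, 14:
  q  : -2  4  10  16  22  28
  Δ  : 6  6  6  6  6
  Δ^2: 0  0  0  0
  Δ^3: 0  0  0
  Δ^4: 0  0
  Δ^5: 0
The first differences are constant (6) and nonzero, while all higher differences vanish, so the minimal degree is 1.

1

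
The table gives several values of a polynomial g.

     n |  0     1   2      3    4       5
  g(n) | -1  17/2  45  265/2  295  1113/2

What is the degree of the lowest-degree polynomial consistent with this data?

3

Forward differences of the values at n = 0, 1, 2, 3, 4, 5:
  g  : -1  17/2  45  265/2  295  1113/2
  Δ  : 19/2  73/2  175/2  325/2  523/2
  Δ^2: 27  51  75  99
  Δ^3: 24  24  24
  Δ^4: 0  0
  Δ^5: 0
The third differences are constant (24) and nonzero, while all higher differences vanish, so the minimal degree is 3.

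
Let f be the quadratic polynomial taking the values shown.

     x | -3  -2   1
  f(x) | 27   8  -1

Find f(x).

f(x) = 4x^2 + x - 6

Using the Lagrange interpolation formula with nodes -3, -2, 1:
  L_0(x) = (x + 2)(x - 1) / 4
  L_1(x) = (x + 3)(x - 1) / -3
  L_2(x) = (x + 3)(x + 2) / 12
Then f(x) = 27·L_0(x) + 8·L_1(x) - 1·L_2(x).
Expanding and collecting terms gives f(x) = 4x² + x - 6.
Check: f(1) = -1. ✓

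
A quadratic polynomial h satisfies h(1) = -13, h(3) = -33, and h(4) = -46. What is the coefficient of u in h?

Write h(u) = au^2 + bu + c. Substituting each data point gives a linear system:
  a + b + c = -13
  9a + 3b + c = -33
  16a + 4b + c = -46
Solving the system yields a = -1, b = -6, c = -6.
So h(u) = -u^2 - 6u - 6.
The coefficient of u is -6.

-6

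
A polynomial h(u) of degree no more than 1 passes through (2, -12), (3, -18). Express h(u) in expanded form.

h(u) = -6u

Write h(u) = au + b. Substituting each data point gives a linear system:
  2a + b = -12
  3a + b = -18
Solving the system yields a = -6, b = 0.
So h(u) = -6u.
Check: h(3) = -18. ✓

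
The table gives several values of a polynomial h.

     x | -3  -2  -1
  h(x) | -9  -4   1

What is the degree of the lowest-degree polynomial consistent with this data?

Forward differences of the values at x = -3, -2, -1:
  h  : -9  -4  1
  Δ  : 5  5
  Δ^2: 0
The first differences are constant (5) and nonzero, while all higher differences vanish, so the minimal degree is 1.

1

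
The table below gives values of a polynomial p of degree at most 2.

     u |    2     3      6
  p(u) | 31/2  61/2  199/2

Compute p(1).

9/2

Using the Lagrange interpolation formula with nodes 2, 3, 6:
  L_0(u) = (u - 3)(u - 6) / 4
  L_1(u) = (u - 2)(u - 6) / -3
  L_2(u) = (u - 2)(u - 3) / 12
Then p(u) = 31/2·L_0(u) + 61/2·L_1(u) + 199/2·L_2(u).
Expanding and collecting terms gives p(u) = 2u^2 + 5u - 5/2.
Evaluating at u = 1: p(1) = 9/2.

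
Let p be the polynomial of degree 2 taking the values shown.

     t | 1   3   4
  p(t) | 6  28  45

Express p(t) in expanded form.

Write p(t) = at^2 + bt + c. Substituting each data point gives a linear system:
  a + b + c = 6
  9a + 3b + c = 28
  16a + 4b + c = 45
Solving the system yields a = 2, b = 3, c = 1.
So p(t) = 2t^2 + 3t + 1.
Check: p(3) = 28. ✓

p(t) = 2t^2 + 3t + 1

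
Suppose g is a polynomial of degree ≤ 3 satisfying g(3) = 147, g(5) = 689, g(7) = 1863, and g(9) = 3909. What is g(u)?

Using the Lagrange interpolation formula with nodes 3, 5, 7, 9:
  L_0(u) = (u - 5)(u - 7)(u - 9) / -48
  L_1(u) = (u - 3)(u - 7)(u - 9) / 16
  L_2(u) = (u - 3)(u - 5)(u - 9) / -16
  L_3(u) = (u - 3)(u - 5)(u - 7) / 48
Then g(u) = 147·L_0(u) + 689·L_1(u) + 1863·L_2(u) + 3909·L_3(u).
Expanding and collecting terms gives g(u) = 5u^3 + 4u^2 - 6u - 6.
Check: g(7) = 1863. ✓

g(u) = 5u^3 + 4u^2 - 6u - 6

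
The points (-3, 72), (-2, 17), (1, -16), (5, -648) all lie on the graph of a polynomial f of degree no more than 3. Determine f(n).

f(n) = -4n^3 - 5n^2 - 4n - 3

Write f(n) = an^3 + bn^2 + cn + d. Substituting each data point gives a linear system:
  -27a + 9b - 3c + d = 72
  -8a + 4b - 2c + d = 17
  a + b + c + d = -16
  125a + 25b + 5c + d = -648
Solving the system yields a = -4, b = -5, c = -4, d = -3.
So f(n) = -4n³ - 5n² - 4n - 3.
Check: f(5) = -648. ✓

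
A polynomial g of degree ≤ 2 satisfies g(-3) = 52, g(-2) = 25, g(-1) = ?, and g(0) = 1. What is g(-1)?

8

The 3 known points determine the degree-2 polynomial uniquely.
Write g(n) = an^2 + bn + c. Substituting each data point gives a linear system:
  9a - 3b + c = 52
  4a - 2b + c = 25
  c = 1
Solving the system yields a = 5, b = -2, c = 1.
So g(n) = 5n^2 - 2n + 1.
Then g(-1) = 8.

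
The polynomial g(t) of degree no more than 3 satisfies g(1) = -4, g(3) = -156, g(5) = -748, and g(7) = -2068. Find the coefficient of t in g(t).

Write g(t) = at^3 + bt^2 + ct + d. Substituting each data point gives a linear system:
  a + b + c + d = -4
  27a + 9b + 3c + d = -156
  125a + 25b + 5c + d = -748
  343a + 49b + 7c + d = -2068
Solving the system yields a = -6, b = -1, c = 6, d = -3.
So g(t) = -6t^3 - t^2 + 6t - 3.
The coefficient of t is 6.

6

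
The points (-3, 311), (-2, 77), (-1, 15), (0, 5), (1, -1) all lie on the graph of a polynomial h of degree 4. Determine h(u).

Write h(u) = au^4 + bu^3 + cu^2 + du + e. Substituting each data point gives a linear system:
  81a - 27b + 9c - 3d + e = 311
  16a - 8b + 4c - 2d + e = 77
  a - b + c - d + e = 15
  e = 5
  a + b + c + d + e = -1
Solving the system yields a = 3, b = -2, c = -1, d = -6, e = 5.
So h(u) = 3u^4 - 2u^3 - u^2 - 6u + 5.
Check: h(-2) = 77. ✓

h(u) = 3u^4 - 2u^3 - u^2 - 6u + 5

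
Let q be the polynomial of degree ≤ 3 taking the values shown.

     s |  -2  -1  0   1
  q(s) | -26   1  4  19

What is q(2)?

Forward differences of the values at s = -2, -1, 0, 1:
  q  : -26  1  4  19
  Δ  : 27  3  15
  Δ^2: -24  12
  Δ^3: 36
The third differences are constant, confirming degree 3.
Interpolating (Newton forward form) and evaluating at s = 2 gives q(2) = 82.

82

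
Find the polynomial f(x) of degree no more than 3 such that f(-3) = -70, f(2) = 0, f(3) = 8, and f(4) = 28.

f(x) = x^3 - 3x^2 + 4x - 4

Using the Lagrange interpolation formula with nodes -3, 2, 3, 4:
  L_0(x) = (x - 2)(x - 3)(x - 4) / -210
  L_1(x) = (x + 3)(x - 3)(x - 4) / 10
  L_2(x) = (x + 3)(x - 2)(x - 4) / -6
  L_3(x) = (x + 3)(x - 2)(x - 3) / 14
Then f(x) = -70·L_0(x) + 0·L_1(x) + 8·L_2(x) + 28·L_3(x).
Expanding and collecting terms gives f(x) = x^3 - 3x^2 + 4x - 4.
Check: f(2) = 0. ✓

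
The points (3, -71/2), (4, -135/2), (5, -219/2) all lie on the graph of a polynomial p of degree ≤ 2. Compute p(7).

-447/2

Using the Lagrange interpolation formula with nodes 3, 4, 5:
  L_0(u) = (u - 4)(u - 5) / 2
  L_1(u) = (u - 3)(u - 5) / -1
  L_2(u) = (u - 3)(u - 4) / 2
Then p(u) = -71/2·L_0(u) - 135/2·L_1(u) - 219/2·L_2(u).
Expanding and collecting terms gives p(u) = -5u^2 + 3u + 1/2.
Evaluating at u = 7: p(7) = -447/2.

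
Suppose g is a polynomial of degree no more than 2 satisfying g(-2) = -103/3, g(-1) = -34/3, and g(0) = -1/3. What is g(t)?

g(t) = -6t^2 + 5t - 1/3

Using the Lagrange interpolation formula with nodes -2, -1, 0:
  L_0(t) = (t + 1)t / 2
  L_1(t) = (t + 2)t / -1
  L_2(t) = (t + 2)(t + 1) / 2
Then g(t) = -103/3·L_0(t) - 34/3·L_1(t) - 1/3·L_2(t).
Expanding and collecting terms gives g(t) = -6t^2 + 5t - 1/3.
Check: g(-1) = -34/3. ✓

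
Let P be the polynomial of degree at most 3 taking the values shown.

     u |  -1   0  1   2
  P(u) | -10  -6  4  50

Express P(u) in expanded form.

Write P(u) = au^3 + bu^2 + cu + d. Substituting each data point gives a linear system:
  -a + b - c + d = -10
  d = -6
  a + b + c + d = 4
  8a + 4b + 2c + d = 50
Solving the system yields a = 5, b = 3, c = 2, d = -6.
So P(u) = 5u³ + 3u² + 2u - 6.
Check: P(1) = 4. ✓

P(u) = 5u^3 + 3u^2 + 2u - 6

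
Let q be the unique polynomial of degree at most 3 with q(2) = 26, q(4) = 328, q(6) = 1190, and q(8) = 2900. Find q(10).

5746

Using the Lagrange interpolation formula with nodes 2, 4, 6, 8:
  L_0(s) = (s - 4)(s - 6)(s - 8) / -48
  L_1(s) = (s - 2)(s - 6)(s - 8) / 16
  L_2(s) = (s - 2)(s - 4)(s - 8) / -16
  L_3(s) = (s - 2)(s - 4)(s - 6) / 48
Then q(s) = 26·L_0(s) + 328·L_1(s) + 1190·L_2(s) + 2900·L_3(s).
Expanding and collecting terms gives q(s) = 6s^3 - 2s^2 - 5s - 4.
Evaluating at s = 10: q(10) = 5746.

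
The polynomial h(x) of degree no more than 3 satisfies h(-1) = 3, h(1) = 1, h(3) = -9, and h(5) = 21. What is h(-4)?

-114

Using the Lagrange interpolation formula with nodes -1, 1, 3, 5:
  L_0(x) = (x - 1)(x - 3)(x - 5) / -48
  L_1(x) = (x + 1)(x - 3)(x - 5) / 16
  L_2(x) = (x + 1)(x - 1)(x - 5) / -16
  L_3(x) = (x + 1)(x - 1)(x - 3) / 48
Then h(x) = 3·L_0(x) + 1·L_1(x) - 9·L_2(x) + 21·L_3(x).
Expanding and collecting terms gives h(x) = x^3 - 4x^2 - 2x + 6.
Evaluating at x = -4: h(-4) = -114.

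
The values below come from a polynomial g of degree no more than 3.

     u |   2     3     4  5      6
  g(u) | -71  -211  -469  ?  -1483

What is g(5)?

The 4 known points determine the degree-3 polynomial uniquely.
Write g(u) = au^3 + bu^2 + cu + d. Substituting each data point gives a linear system:
  8a + 4b + 2c + d = -71
  27a + 9b + 3c + d = -211
  64a + 16b + 4c + d = -469
  216a + 36b + 6c + d = -1483
Solving the system yields a = -6, b = -5, c = -1, d = -1.
So g(u) = -6u^3 - 5u^2 - u - 1.
Then g(5) = -881.

-881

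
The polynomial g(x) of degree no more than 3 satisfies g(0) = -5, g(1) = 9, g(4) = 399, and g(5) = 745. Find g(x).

g(x) = 5x^3 + 4x^2 + 5x - 5

Write g(x) = ax^3 + bx^2 + cx + d. Substituting each data point gives a linear system:
  d = -5
  a + b + c + d = 9
  64a + 16b + 4c + d = 399
  125a + 25b + 5c + d = 745
Solving the system yields a = 5, b = 4, c = 5, d = -5.
So g(x) = 5x³ + 4x² + 5x - 5.
Check: g(0) = -5. ✓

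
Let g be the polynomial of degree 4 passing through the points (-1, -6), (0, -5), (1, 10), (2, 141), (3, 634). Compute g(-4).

1215

Write g(x) = ax^4 + bx^3 + cx^2 + dx + e. Substituting each data point gives a linear system:
  a - b + c - d + e = -6
  e = -5
  a + b + c + d + e = 10
  16a + 8b + 4c + 2d + e = 141
  81a + 27b + 9c + 3d + e = 634
Solving the system yields a = 6, b = 5, c = 1, d = 3, e = -5.
So g(x) = 6x^4 + 5x^3 + x^2 + 3x - 5.
Then g(-4) = 1215.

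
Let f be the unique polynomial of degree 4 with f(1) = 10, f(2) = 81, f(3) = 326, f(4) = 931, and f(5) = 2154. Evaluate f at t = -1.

Write f(t) = at^4 + bt^3 + ct^2 + dt + e. Substituting each data point gives a linear system:
  a + b + c + d + e = 10
  16a + 8b + 4c + 2d + e = 81
  81a + 27b + 9c + 3d + e = 326
  256a + 64b + 16c + 4d + e = 931
  625a + 125b + 25c + 5d + e = 2154
Solving the system yields a = 3, b = 1, c = 6, d = 1, e = -1.
So f(t) = 3t⁴ + t³ + 6t² + t - 1.
Then f(-1) = 6.

6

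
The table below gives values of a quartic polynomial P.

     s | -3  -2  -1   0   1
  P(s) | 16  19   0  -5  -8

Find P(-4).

Forward differences of the values at s = -3, -2, -1, 0, 1:
  P  : 16  19  0  -5  -8
  Δ  : 3  -19  -5  -3
  Δ^2: -22  14  2
  Δ^3: 36  -12
  Δ^4: -48
The fourth differences are constant, confirming degree 4.
Interpolating (Newton forward form) and evaluating at s = -4 gives P(-4) = -93.

-93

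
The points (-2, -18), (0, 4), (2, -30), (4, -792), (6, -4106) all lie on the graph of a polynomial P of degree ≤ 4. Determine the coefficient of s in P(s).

Write P(s) = as^4 + bs^3 + cs^2 + ds + e. Substituting each data point gives a linear system:
  16a - 8b + 4c - 2d + e = -18
  e = 4
  16a + 8b + 4c + 2d + e = -30
  256a + 64b + 16c + 4d + e = -792
  1296a + 216b + 36c + 6d + e = -4106
Solving the system yields a = -3, b = -2, c = 5, d = 5, e = 4.
So P(s) = -3s^4 - 2s^3 + 5s^2 + 5s + 4.
The coefficient of s is 5.

5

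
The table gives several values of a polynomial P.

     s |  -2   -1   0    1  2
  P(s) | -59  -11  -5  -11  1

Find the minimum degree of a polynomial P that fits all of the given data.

Forward differences of the values at s = -2, -1, 0, 1, 2:
  P  : -59  -11  -5  -11  1
  Δ  : 48  6  -6  12
  Δ^2: -42  -12  18
  Δ^3: 30  30
  Δ^4: 0
The third differences are constant (30) and nonzero, while all higher differences vanish, so the minimal degree is 3.

3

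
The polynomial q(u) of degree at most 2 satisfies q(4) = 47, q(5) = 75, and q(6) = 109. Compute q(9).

Write q(u) = au^2 + bu + c. Substituting each data point gives a linear system:
  16a + 4b + c = 47
  25a + 5b + c = 75
  36a + 6b + c = 109
Solving the system yields a = 3, b = 1, c = -5.
So q(u) = 3u^2 + u - 5.
Then q(9) = 247.

247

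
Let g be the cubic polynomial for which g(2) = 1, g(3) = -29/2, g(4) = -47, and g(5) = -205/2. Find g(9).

Using the Lagrange interpolation formula with nodes 2, 3, 4, 5:
  L_0(x) = (x - 3)(x - 4)(x - 5) / -6
  L_1(x) = (x - 2)(x - 4)(x - 5) / 2
  L_2(x) = (x - 2)(x - 3)(x - 5) / -2
  L_3(x) = (x - 2)(x - 3)(x - 4) / 6
Then g(x) = 1·L_0(x) - 29/2·L_1(x) - 47·L_2(x) - 205/2·L_3(x).
Expanding and collecting terms gives g(x) = -x^3 + (1/2)x^2 + x + 5.
Evaluating at x = 9: g(9) = -1349/2.

-1349/2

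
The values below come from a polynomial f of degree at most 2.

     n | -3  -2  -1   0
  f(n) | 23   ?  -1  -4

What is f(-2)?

8

On equispaced nodes a degree-2 polynomial has vanishing third forward difference, so
  - f(-3) + 3·f(-2) - 3·f(-1) + f(0) = 0.
Substituting the known values and solving for f(-2):
  3·f(-2) = 24
  f(-2) = 8.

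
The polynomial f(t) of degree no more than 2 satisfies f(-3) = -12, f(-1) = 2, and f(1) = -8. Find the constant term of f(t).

Write f(t) = at^2 + bt + c. Substituting each data point gives a linear system:
  9a - 3b + c = -12
  a - b + c = 2
  a + b + c = -8
Solving the system yields a = -3, b = -5, c = 0.
So f(t) = -3t² - 5t.
The constant term is 0.

0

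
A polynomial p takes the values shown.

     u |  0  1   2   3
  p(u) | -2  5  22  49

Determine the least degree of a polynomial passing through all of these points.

2

Forward differences of the values at u = 0, 1, 2, 3:
  p  : -2  5  22  49
  Δ  : 7  17  27
  Δ^2: 10  10
  Δ^3: 0
The second differences are constant (10) and nonzero, while all higher differences vanish, so the minimal degree is 2.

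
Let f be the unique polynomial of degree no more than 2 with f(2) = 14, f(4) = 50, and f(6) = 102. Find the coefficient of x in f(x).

6

Write f(x) = ax^2 + bx + c. Substituting each data point gives a linear system:
  4a + 2b + c = 14
  16a + 4b + c = 50
  36a + 6b + c = 102
Solving the system yields a = 2, b = 6, c = -6.
So f(x) = 2x² + 6x - 6.
The coefficient of x is 6.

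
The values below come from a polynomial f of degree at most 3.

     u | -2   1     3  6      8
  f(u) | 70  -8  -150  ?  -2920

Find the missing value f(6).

-1218

The 4 known points determine the degree-3 polynomial uniquely.
Write f(u) = au^3 + bu^2 + cu + d. Substituting each data point gives a linear system:
  -8a + 4b - 2c + d = 70
  a + b + c + d = -8
  27a + 9b + 3c + d = -150
  512a + 64b + 8c + d = -2920
Solving the system yields a = -6, b = 3, c = -5, d = 0.
So f(u) = -6u^3 + 3u^2 - 5u.
Then f(6) = -1218.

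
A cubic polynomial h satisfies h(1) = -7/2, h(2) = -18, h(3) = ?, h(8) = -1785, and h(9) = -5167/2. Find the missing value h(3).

-145/2

The 4 known points determine the degree-3 polynomial uniquely.
Write h(u) = au^3 + bu^2 + cu + d. Substituting each data point gives a linear system:
  a + b + c + d = -7/2
  8a + 4b + 2c + d = -18
  512a + 64b + 8c + d = -1785
  729a + 81b + 9c + d = -5167/2
Solving the system yields a = -4, b = 4, c = 3/2, d = -5.
So h(u) = -4u^3 + 4u^2 + (3/2)u - 5.
Then h(3) = -145/2.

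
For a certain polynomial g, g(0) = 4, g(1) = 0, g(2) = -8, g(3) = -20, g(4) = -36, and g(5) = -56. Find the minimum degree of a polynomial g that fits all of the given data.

2

Forward differences of the values at n = 0, 1, 2, 3, 4, 5:
  g  : 4  0  -8  -20  -36  -56
  Δ  : -4  -8  -12  -16  -20
  Δ^2: -4  -4  -4  -4
  Δ^3: 0  0  0
  Δ^4: 0  0
  Δ^5: 0
The second differences are constant (-4) and nonzero, while all higher differences vanish, so the minimal degree is 2.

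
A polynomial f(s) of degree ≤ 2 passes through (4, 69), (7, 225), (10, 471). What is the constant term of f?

1

Write f(s) = as^2 + bs + c. Substituting each data point gives a linear system:
  16a + 4b + c = 69
  49a + 7b + c = 225
  100a + 10b + c = 471
Solving the system yields a = 5, b = -3, c = 1.
So f(s) = 5s^2 - 3s + 1.
The constant term is 1.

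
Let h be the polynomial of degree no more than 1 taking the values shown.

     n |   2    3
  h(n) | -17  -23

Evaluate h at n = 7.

Using the Lagrange interpolation formula with nodes 2, 3:
  L_0(n) = (n - 3) / -1
  L_1(n) = (n - 2) / 1
Then h(n) = -17·L_0(n) - 23·L_1(n).
Expanding and collecting terms gives h(n) = -6n - 5.
Evaluating at n = 7: h(7) = -47.

-47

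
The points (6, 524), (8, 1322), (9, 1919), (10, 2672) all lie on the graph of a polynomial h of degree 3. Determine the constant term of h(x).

Write h(x) = ax^3 + bx^2 + cx + d. Substituting each data point gives a linear system:
  216a + 36b + 6c + d = 524
  512a + 64b + 8c + d = 1322
  729a + 81b + 9c + d = 1919
  1000a + 100b + 10c + d = 2672
Solving the system yields a = 3, b = -3, c = -3, d = 2.
So h(x) = 3x^3 - 3x^2 - 3x + 2.
The constant term is 2.

2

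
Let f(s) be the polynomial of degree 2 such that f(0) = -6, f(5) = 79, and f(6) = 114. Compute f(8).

Write f(s) = as^2 + bs + c. Substituting each data point gives a linear system:
  c = -6
  25a + 5b + c = 79
  36a + 6b + c = 114
Solving the system yields a = 3, b = 2, c = -6.
So f(s) = 3s² + 2s - 6.
Then f(8) = 202.

202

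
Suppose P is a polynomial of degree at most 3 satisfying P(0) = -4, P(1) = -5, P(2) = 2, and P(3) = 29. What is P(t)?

P(t) = 2t^3 - 2t^2 - t - 4

Write P(t) = at^3 + bt^2 + ct + d. Substituting each data point gives a linear system:
  d = -4
  a + b + c + d = -5
  8a + 4b + 2c + d = 2
  27a + 9b + 3c + d = 29
Solving the system yields a = 2, b = -2, c = -1, d = -4.
So P(t) = 2t^3 - 2t^2 - t - 4.
Check: P(2) = 2. ✓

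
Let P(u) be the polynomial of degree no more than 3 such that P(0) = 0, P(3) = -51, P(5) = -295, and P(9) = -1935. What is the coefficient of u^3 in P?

Write P(u) = au^3 + bu^2 + cu + d. Substituting each data point gives a linear system:
  d = 0
  27a + 9b + 3c + d = -51
  125a + 25b + 5c + d = -295
  729a + 81b + 9c + d = -1935
Solving the system yields a = -3, b = 3, c = 1, d = 0.
So P(u) = -3u^3 + 3u^2 + u.
The leading coefficient is -3.

-3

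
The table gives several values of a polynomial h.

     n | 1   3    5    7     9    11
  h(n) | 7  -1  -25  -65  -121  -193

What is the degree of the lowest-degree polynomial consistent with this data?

2

Forward differences of the values at n = 1, 3, 5, 7, 9, 11:
  h  : 7  -1  -25  -65  -121  -193
  Δ  : -8  -24  -40  -56  -72
  Δ^2: -16  -16  -16  -16
  Δ^3: 0  0  0
  Δ^4: 0  0
  Δ^5: 0
The second differences are constant (-16) and nonzero, while all higher differences vanish, so the minimal degree is 2.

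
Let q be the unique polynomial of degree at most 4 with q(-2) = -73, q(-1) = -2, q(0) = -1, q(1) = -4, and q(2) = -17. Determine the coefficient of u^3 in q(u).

Write q(u) = au^4 + bu^3 + cu^2 + du + e. Substituting each data point gives a linear system:
  16a - 8b + 4c - 2d + e = -73
  a - b + c - d + e = -2
  e = -1
  a + b + c + d + e = -4
  16a + 8b + 4c + 2d + e = -17
Solving the system yields a = -3, b = 5, c = 1, d = -6, e = -1.
So q(u) = -3u⁴ + 5u³ + u² - 6u - 1.
The coefficient of u^3 is 5.

5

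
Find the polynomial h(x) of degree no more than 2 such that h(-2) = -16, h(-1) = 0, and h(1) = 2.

Using the Lagrange interpolation formula with nodes -2, -1, 1:
  L_0(x) = (x + 1)(x - 1) / 3
  L_1(x) = (x + 2)(x - 1) / -2
  L_2(x) = (x + 2)(x + 1) / 6
Then h(x) = -16·L_0(x) + 0·L_1(x) + 2·L_2(x).
Expanding and collecting terms gives h(x) = -5x^2 + x + 6.
Check: h(-2) = -16. ✓

h(x) = -5x^2 + x + 6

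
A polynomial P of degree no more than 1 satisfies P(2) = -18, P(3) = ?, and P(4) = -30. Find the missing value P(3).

The 2 known points determine the degree-1 polynomial uniquely.
Write P(u) = au + b. Substituting each data point gives a linear system:
  2a + b = -18
  4a + b = -30
Solving the system yields a = -6, b = -6.
So P(u) = -6u - 6.
Then P(3) = -24.

-24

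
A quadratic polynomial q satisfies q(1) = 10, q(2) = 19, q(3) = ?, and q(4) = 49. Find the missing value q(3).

On equispaced nodes a degree-2 polynomial has vanishing third forward difference, so
  - q(1) + 3·q(2) - 3·q(3) + q(4) = 0.
Substituting the known values and solving for q(3):
  -3·q(3) = -96
  q(3) = 32.

32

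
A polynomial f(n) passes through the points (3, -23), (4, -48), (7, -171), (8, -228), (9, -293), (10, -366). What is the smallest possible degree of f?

Divided differences on the nodes 3, 4, 7, 8, 9, 10:
  order 0: -23  -48  -171  -228  -293  -366
  order 1: -25  -41  -57  -65  -73
  order 2: -4  -4  -4  -4
  order 3: 0  0  0
  order 4: 0  0
  order 5: 0
The order-2 divided differences are all -4 (nonzero) and every higher order vanishes, so the data lies on a polynomial of degree exactly 2.

2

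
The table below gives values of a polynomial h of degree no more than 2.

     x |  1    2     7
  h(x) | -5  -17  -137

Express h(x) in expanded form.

Write h(x) = ax^2 + bx + c. Substituting each data point gives a linear system:
  a + b + c = -5
  4a + 2b + c = -17
  49a + 7b + c = -137
Solving the system yields a = -2, b = -6, c = 3.
So h(x) = -2x^2 - 6x + 3.
Check: h(2) = -17. ✓

h(x) = -2x^2 - 6x + 3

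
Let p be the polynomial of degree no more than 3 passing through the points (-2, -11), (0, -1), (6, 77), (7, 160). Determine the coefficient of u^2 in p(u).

Write p(u) = au^3 + bu^2 + cu + d. Substituting each data point gives a linear system:
  -8a + 4b - 2c + d = -11
  d = -1
  216a + 36b + 6c + d = 77
  343a + 49b + 7c + d = 160
Solving the system yields a = 1, b = -3, c = -5, d = -1.
So p(u) = u^3 - 3u^2 - 5u - 1.
The coefficient of u^2 is -3.

-3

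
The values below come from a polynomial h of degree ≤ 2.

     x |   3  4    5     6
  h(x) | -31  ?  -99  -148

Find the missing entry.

The 3 known points determine the degree-2 polynomial uniquely.
Write h(x) = ax^2 + bx + c. Substituting each data point gives a linear system:
  9a + 3b + c = -31
  25a + 5b + c = -99
  36a + 6b + c = -148
Solving the system yields a = -5, b = 6, c = -4.
So h(x) = -5x^2 + 6x - 4.
Then h(4) = -60.

-60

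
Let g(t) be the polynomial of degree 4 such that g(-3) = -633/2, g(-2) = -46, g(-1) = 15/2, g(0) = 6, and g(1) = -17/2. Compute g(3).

-1017/2

Forward differences of the values at t = -3, -2, -1, 0, 1:
  g  : -633/2  -46  15/2  6  -17/2
  Δ  : 541/2  107/2  -3/2  -29/2
  Δ^2: -217  -55  -13
  Δ^3: 162  42
  Δ^4: -120
The fourth differences are constant, confirming degree 4.
Interpolating (Newton forward form) and evaluating at t = 3 gives g(3) = -1017/2.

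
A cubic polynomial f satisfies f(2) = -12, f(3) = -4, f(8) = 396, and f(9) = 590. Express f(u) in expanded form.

f(u) = u^3 - u^2 - 6u - 4

Write f(u) = au^3 + bu^2 + cu + d. Substituting each data point gives a linear system:
  8a + 4b + 2c + d = -12
  27a + 9b + 3c + d = -4
  512a + 64b + 8c + d = 396
  729a + 81b + 9c + d = 590
Solving the system yields a = 1, b = -1, c = -6, d = -4.
So f(u) = u^3 - u^2 - 6u - 4.
Check: f(2) = -12. ✓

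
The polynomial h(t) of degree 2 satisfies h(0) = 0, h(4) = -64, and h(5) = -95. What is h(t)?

h(t) = -3t^2 - 4t

Write h(t) = at^2 + bt + c. Substituting each data point gives a linear system:
  c = 0
  16a + 4b + c = -64
  25a + 5b + c = -95
Solving the system yields a = -3, b = -4, c = 0.
So h(t) = -3t² - 4t.
Check: h(5) = -95. ✓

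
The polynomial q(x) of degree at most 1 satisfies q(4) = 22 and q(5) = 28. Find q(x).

q(x) = 6x - 2

Using the Lagrange interpolation formula with nodes 4, 5:
  L_0(x) = (x - 5) / -1
  L_1(x) = (x - 4) / 1
Then q(x) = 22·L_0(x) + 28·L_1(x).
Expanding and collecting terms gives q(x) = 6x - 2.
Check: q(4) = 22. ✓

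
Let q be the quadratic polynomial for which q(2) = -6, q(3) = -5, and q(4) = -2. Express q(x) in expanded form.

q(x) = x^2 - 4x - 2

Write q(x) = ax^2 + bx + c. Substituting each data point gives a linear system:
  4a + 2b + c = -6
  9a + 3b + c = -5
  16a + 4b + c = -2
Solving the system yields a = 1, b = -4, c = -2.
So q(x) = x^2 - 4x - 2.
Check: q(2) = -6. ✓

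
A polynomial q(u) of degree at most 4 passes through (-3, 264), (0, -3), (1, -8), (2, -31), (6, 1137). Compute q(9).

8376

Using the Lagrange interpolation formula with nodes -3, 0, 1, 2, 6:
  L_0(u) = u(u - 1)(u - 2)(u - 6) / 540
  L_1(u) = (u + 3)(u - 1)(u - 2)(u - 6) / -36
  L_2(u) = (u + 3)u(u - 2)(u - 6) / 20
  L_3(u) = (u + 3)u(u - 1)(u - 6) / -40
  L_4(u) = (u + 3)u(u - 1)(u - 2) / 1080
Then q(u) = 264·L_0(u) - 3·L_1(u) - 8·L_2(u) - 31·L_3(u) + 1137·L_4(u).
Expanding and collecting terms gives q(u) = 2u⁴ - 6u³ - 5u² + 4u - 3.
Evaluating at u = 9: q(9) = 8376.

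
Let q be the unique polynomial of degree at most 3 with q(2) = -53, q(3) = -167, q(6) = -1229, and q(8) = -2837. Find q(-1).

Write q(u) = au^3 + bu^2 + cu + d. Substituting each data point gives a linear system:
  8a + 4b + 2c + d = -53
  27a + 9b + 3c + d = -167
  216a + 36b + 6c + d = -1229
  512a + 64b + 8c + d = -2837
Solving the system yields a = -5, b = -5, c = 6, d = -5.
So q(u) = -5u^3 - 5u^2 + 6u - 5.
Then q(-1) = -11.

-11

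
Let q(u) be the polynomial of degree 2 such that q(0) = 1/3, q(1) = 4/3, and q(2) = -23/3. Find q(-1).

Forward differences of the values at u = 0, 1, 2:
  q  : 1/3  4/3  -23/3
  Δ  : 1  -9
  Δ^2: -10
The second differences are constant, confirming degree 2.
Interpolating (Newton forward form) and evaluating at u = -1 gives q(-1) = -32/3.

-32/3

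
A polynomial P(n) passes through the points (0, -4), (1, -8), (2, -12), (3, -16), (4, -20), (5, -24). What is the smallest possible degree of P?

1

Forward differences of the values at n = 0, 1, 2, 3, 4, 5:
  P  : -4  -8  -12  -16  -20  -24
  Δ  : -4  -4  -4  -4  -4
  Δ^2: 0  0  0  0
  Δ^3: 0  0  0
  Δ^4: 0  0
  Δ^5: 0
The first differences are constant (-4) and nonzero, while all higher differences vanish, so the minimal degree is 1.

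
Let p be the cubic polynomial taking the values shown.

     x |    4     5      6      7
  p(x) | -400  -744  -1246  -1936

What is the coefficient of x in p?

Write p(x) = ax^3 + bx^2 + cx + d. Substituting each data point gives a linear system:
  64a + 16b + 4c + d = -400
  125a + 25b + 5c + d = -744
  216a + 36b + 6c + d = -1246
  343a + 49b + 7c + d = -1936
Solving the system yields a = -5, b = -4, c = -3, d = -4.
So p(x) = -5x^3 - 4x^2 - 3x - 4.
The coefficient of x is -3.

-3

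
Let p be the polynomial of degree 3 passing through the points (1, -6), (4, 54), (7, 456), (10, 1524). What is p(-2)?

-48

Write p(n) = an^3 + bn^2 + cn + d. Substituting each data point gives a linear system:
  a + b + c + d = -6
  64a + 16b + 4c + d = 54
  343a + 49b + 7c + d = 456
  1000a + 100b + 10c + d = 1524
Solving the system yields a = 2, b = -5, c = 3, d = -6.
So p(n) = 2n^3 - 5n^2 + 3n - 6.
Then p(-2) = -48.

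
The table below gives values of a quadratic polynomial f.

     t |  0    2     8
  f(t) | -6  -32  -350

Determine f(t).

Write f(t) = at^2 + bt + c. Substituting each data point gives a linear system:
  c = -6
  4a + 2b + c = -32
  64a + 8b + c = -350
Solving the system yields a = -5, b = -3, c = -6.
So f(t) = -5t^2 - 3t - 6.
Check: f(8) = -350. ✓

f(t) = -5t^2 - 3t - 6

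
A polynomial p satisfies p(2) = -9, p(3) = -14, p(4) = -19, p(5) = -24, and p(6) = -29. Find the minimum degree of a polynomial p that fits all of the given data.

1

Forward differences of the values at n = 2, 3, 4, 5, 6:
  p  : -9  -14  -19  -24  -29
  Δ  : -5  -5  -5  -5
  Δ^2: 0  0  0
  Δ^3: 0  0
  Δ^4: 0
The first differences are constant (-5) and nonzero, while all higher differences vanish, so the minimal degree is 1.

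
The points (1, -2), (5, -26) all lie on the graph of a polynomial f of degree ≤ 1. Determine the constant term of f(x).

Write f(x) = ax + b. Substituting each data point gives a linear system:
  a + b = -2
  5a + b = -26
Solving the system yields a = -6, b = 4.
So f(x) = -6x + 4.
The constant term is 4.

4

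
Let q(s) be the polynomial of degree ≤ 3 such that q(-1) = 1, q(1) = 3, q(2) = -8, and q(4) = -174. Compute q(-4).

298

Write q(s) = as^3 + bs^2 + cs + d. Substituting each data point gives a linear system:
  -a + b - c + d = 1
  a + b + c + d = 3
  8a + 4b + 2c + d = -8
  64a + 16b + 4c + d = -174
Solving the system yields a = -4, b = 4, c = 5, d = -2.
So q(s) = -4s^3 + 4s^2 + 5s - 2.
Then q(-4) = 298.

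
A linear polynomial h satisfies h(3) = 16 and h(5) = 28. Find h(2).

Write h(u) = au + b. Substituting each data point gives a linear system:
  3a + b = 16
  5a + b = 28
Solving the system yields a = 6, b = -2.
So h(u) = 6u - 2.
Then h(2) = 10.

10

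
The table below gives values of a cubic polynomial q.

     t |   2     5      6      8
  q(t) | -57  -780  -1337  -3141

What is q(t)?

q(t) = -6t^3 - t^2 - 5

Write q(t) = at^3 + bt^2 + ct + d. Substituting each data point gives a linear system:
  8a + 4b + 2c + d = -57
  125a + 25b + 5c + d = -780
  216a + 36b + 6c + d = -1337
  512a + 64b + 8c + d = -3141
Solving the system yields a = -6, b = -1, c = 0, d = -5.
So q(t) = -6t^3 - t^2 - 5.
Check: q(2) = -57. ✓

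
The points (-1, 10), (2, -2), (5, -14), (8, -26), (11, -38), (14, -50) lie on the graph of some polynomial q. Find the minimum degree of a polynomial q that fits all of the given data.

Forward differences of the values at u = -1, 2, 5, 8, 11, 14:
  q  : 10  -2  -14  -26  -38  -50
  Δ  : -12  -12  -12  -12  -12
  Δ^2: 0  0  0  0
  Δ^3: 0  0  0
  Δ^4: 0  0
  Δ^5: 0
The first differences are constant (-12) and nonzero, while all higher differences vanish, so the minimal degree is 1.

1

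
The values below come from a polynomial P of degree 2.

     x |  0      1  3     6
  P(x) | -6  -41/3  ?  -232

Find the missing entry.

-65

The 3 known points determine the degree-2 polynomial uniquely.
Write P(x) = ax^2 + bx + c. Substituting each data point gives a linear system:
  c = -6
  a + b + c = -41/3
  36a + 6b + c = -232
Solving the system yields a = -6, b = -5/3, c = -6.
So P(x) = -6x^2 - (5/3)x - 6.
Then P(3) = -65.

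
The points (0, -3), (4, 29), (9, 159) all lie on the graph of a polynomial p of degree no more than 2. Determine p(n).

p(n) = 2n^2 - 3

Using the Lagrange interpolation formula with nodes 0, 4, 9:
  L_0(n) = (n - 4)(n - 9) / 36
  L_1(n) = n(n - 9) / -20
  L_2(n) = n(n - 4) / 45
Then p(n) = -3·L_0(n) + 29·L_1(n) + 159·L_2(n).
Expanding and collecting terms gives p(n) = 2n² - 3.
Check: p(0) = -3. ✓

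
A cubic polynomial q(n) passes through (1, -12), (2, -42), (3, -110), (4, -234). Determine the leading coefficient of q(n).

Write q(n) = an^3 + bn^2 + cn + d. Substituting each data point gives a linear system:
  a + b + c + d = -12
  8a + 4b + 2c + d = -42
  27a + 9b + 3c + d = -110
  64a + 16b + 4c + d = -234
Solving the system yields a = -3, b = -1, c = -6, d = -2.
So q(n) = -3n^3 - n^2 - 6n - 2.
The leading coefficient is -3.

-3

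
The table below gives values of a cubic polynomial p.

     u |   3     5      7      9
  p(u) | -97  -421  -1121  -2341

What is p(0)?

Write p(u) = au^3 + bu^2 + cu + d. Substituting each data point gives a linear system:
  27a + 9b + 3c + d = -97
  125a + 25b + 5c + d = -421
  343a + 49b + 7c + d = -1121
  729a + 81b + 9c + d = -2341
Solving the system yields a = -3, b = -2, c = 1, d = -1.
So p(u) = -3u^3 - 2u^2 + u - 1.
Then p(0) = -1.

-1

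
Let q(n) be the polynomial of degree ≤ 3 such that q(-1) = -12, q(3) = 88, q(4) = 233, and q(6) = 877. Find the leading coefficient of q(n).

Write q(n) = an^3 + bn^2 + cn + d. Substituting each data point gives a linear system:
  -a + b - c + d = -12
  27a + 9b + 3c + d = 88
  64a + 16b + 4c + d = 233
  216a + 36b + 6c + d = 877
Solving the system yields a = 5, b = -6, c = 2, d = 1.
So q(n) = 5n³ - 6n² + 2n + 1.
The leading coefficient is 5.

5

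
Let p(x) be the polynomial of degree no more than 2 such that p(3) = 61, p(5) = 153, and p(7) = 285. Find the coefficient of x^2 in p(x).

5

Write p(x) = ax^2 + bx + c. Substituting each data point gives a linear system:
  9a + 3b + c = 61
  25a + 5b + c = 153
  49a + 7b + c = 285
Solving the system yields a = 5, b = 6, c = -2.
So p(x) = 5x² + 6x - 2.
The leading coefficient is 5.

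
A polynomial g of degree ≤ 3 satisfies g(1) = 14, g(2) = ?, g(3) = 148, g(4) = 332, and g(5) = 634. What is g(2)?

The 4 known points determine the degree-3 polynomial uniquely.
Write g(x) = ax^3 + bx^2 + cx + d. Substituting each data point gives a linear system:
  a + b + c + d = 14
  27a + 9b + 3c + d = 148
  64a + 16b + 4c + d = 332
  125a + 25b + 5c + d = 634
Solving the system yields a = 5, b = -1, c = 6, d = 4.
So g(x) = 5x³ - x² + 6x + 4.
Then g(2) = 52.

52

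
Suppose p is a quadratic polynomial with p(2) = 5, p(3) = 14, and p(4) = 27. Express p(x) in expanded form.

p(x) = 2x^2 - x - 1

Write p(x) = ax^2 + bx + c. Substituting each data point gives a linear system:
  4a + 2b + c = 5
  9a + 3b + c = 14
  16a + 4b + c = 27
Solving the system yields a = 2, b = -1, c = -1.
So p(x) = 2x² - x - 1.
Check: p(3) = 14. ✓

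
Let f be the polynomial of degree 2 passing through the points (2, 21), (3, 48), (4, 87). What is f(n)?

Using the Lagrange interpolation formula with nodes 2, 3, 4:
  L_0(n) = (n - 3)(n - 4) / 2
  L_1(n) = (n - 2)(n - 4) / -1
  L_2(n) = (n - 2)(n - 3) / 2
Then f(n) = 21·L_0(n) + 48·L_1(n) + 87·L_2(n).
Expanding and collecting terms gives f(n) = 6n^2 - 3n + 3.
Check: f(3) = 48. ✓

f(n) = 6n^2 - 3n + 3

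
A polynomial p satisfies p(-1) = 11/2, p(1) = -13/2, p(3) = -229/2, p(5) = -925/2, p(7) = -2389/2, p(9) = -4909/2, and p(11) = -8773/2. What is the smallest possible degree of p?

Forward differences of the values at x = -1, 1, 3, 5, 7, 9, 11:
  p  : 11/2  -13/2  -229/2  -925/2  -2389/2  -4909/2  -8773/2
  Δ  : -12  -108  -348  -732  -1260  -1932
  Δ^2: -96  -240  -384  -528  -672
  Δ^3: -144  -144  -144  -144
  Δ^4: 0  0  0
  Δ^5: 0  0
  Δ^6: 0
The third differences are constant (-144) and nonzero, while all higher differences vanish, so the minimal degree is 3.

3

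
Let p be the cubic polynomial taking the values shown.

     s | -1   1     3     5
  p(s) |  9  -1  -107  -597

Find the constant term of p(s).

Write p(s) = as^3 + bs^2 + cs + d. Substituting each data point gives a linear system:
  -a + b - c + d = 9
  a + b + c + d = -1
  27a + 9b + 3c + d = -107
  125a + 25b + 5c + d = -597
Solving the system yields a = -6, b = 6, c = 1, d = -2.
So p(s) = -6s³ + 6s² + s - 2.
The constant term is -2.

-2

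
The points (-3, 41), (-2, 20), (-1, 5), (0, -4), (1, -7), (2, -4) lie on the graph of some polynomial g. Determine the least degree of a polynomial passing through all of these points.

Forward differences of the values at x = -3, -2, -1, 0, 1, 2:
  g  : 41  20  5  -4  -7  -4
  Δ  : -21  -15  -9  -3  3
  Δ^2: 6  6  6  6
  Δ^3: 0  0  0
  Δ^4: 0  0
  Δ^5: 0
The second differences are constant (6) and nonzero, while all higher differences vanish, so the minimal degree is 2.

2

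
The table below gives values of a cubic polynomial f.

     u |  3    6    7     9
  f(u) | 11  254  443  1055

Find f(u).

f(u) = 2u^3 - 5u^2 + 2

Using the Lagrange interpolation formula with nodes 3, 6, 7, 9:
  L_0(u) = (u - 6)(u - 7)(u - 9) / -72
  L_1(u) = (u - 3)(u - 7)(u - 9) / 9
  L_2(u) = (u - 3)(u - 6)(u - 9) / -8
  L_3(u) = (u - 3)(u - 6)(u - 7) / 36
Then f(u) = 11·L_0(u) + 254·L_1(u) + 443·L_2(u) + 1055·L_3(u).
Expanding and collecting terms gives f(u) = 2u³ - 5u² + 2.
Check: f(6) = 254. ✓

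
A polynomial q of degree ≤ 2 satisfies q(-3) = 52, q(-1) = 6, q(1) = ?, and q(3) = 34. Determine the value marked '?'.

0

The 3 known points determine the degree-2 polynomial uniquely.
Write q(s) = as^2 + bs + c. Substituting each data point gives a linear system:
  9a - 3b + c = 52
  a - b + c = 6
  9a + 3b + c = 34
Solving the system yields a = 5, b = -3, c = -2.
So q(s) = 5s^2 - 3s - 2.
Then q(1) = 0.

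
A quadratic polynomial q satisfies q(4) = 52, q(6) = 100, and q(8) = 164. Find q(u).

q(u) = 2u^2 + 4u + 4

Write q(u) = au^2 + bu + c. Substituting each data point gives a linear system:
  16a + 4b + c = 52
  36a + 6b + c = 100
  64a + 8b + c = 164
Solving the system yields a = 2, b = 4, c = 4.
So q(u) = 2u^2 + 4u + 4.
Check: q(4) = 52. ✓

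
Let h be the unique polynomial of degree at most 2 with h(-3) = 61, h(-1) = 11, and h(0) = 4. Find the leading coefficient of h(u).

6

Write h(u) = au^2 + bu + c. Substituting each data point gives a linear system:
  9a - 3b + c = 61
  a - b + c = 11
  c = 4
Solving the system yields a = 6, b = -1, c = 4.
So h(u) = 6u² - u + 4.
The leading coefficient is 6.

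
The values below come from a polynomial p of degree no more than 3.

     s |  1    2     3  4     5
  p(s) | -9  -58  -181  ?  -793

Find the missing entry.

The 4 known points determine the degree-3 polynomial uniquely.
Write p(s) = as^3 + bs^2 + cs + d. Substituting each data point gives a linear system:
  a + b + c + d = -9
  8a + 4b + 2c + d = -58
  27a + 9b + 3c + d = -181
  125a + 25b + 5c + d = -793
Solving the system yields a = -6, b = -1, c = -4, d = 2.
So p(s) = -6s^3 - s^2 - 4s + 2.
Then p(4) = -414.

-414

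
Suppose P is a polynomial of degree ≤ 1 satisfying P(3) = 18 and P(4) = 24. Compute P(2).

12

Using the Lagrange interpolation formula with nodes 3, 4:
  L_0(t) = (t - 4) / -1
  L_1(t) = (t - 3) / 1
Then P(t) = 18·L_0(t) + 24·L_1(t).
Expanding and collecting terms gives P(t) = 6t.
Evaluating at t = 2: P(2) = 12.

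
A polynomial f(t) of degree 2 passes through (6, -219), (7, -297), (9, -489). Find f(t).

f(t) = -6t^2 - 3

Write f(t) = at^2 + bt + c. Substituting each data point gives a linear system:
  36a + 6b + c = -219
  49a + 7b + c = -297
  81a + 9b + c = -489
Solving the system yields a = -6, b = 0, c = -3.
So f(t) = -6t² - 3.
Check: f(6) = -219. ✓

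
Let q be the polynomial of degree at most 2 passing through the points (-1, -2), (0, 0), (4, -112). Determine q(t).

Write q(t) = at^2 + bt + c. Substituting each data point gives a linear system:
  a - b + c = -2
  c = 0
  16a + 4b + c = -112
Solving the system yields a = -6, b = -4, c = 0.
So q(t) = -6t² - 4t.
Check: q(4) = -112. ✓

q(t) = -6t^2 - 4t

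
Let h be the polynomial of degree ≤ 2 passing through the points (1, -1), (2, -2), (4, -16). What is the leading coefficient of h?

-2

Write h(t) = at^2 + bt + c. Substituting each data point gives a linear system:
  a + b + c = -1
  4a + 2b + c = -2
  16a + 4b + c = -16
Solving the system yields a = -2, b = 5, c = -4.
So h(t) = -2t^2 + 5t - 4.
The leading coefficient is -2.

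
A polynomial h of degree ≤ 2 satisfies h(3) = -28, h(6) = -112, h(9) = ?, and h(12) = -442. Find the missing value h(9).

-250

The 3 known points determine the degree-2 polynomial uniquely.
Write h(t) = at^2 + bt + c. Substituting each data point gives a linear system:
  9a + 3b + c = -28
  36a + 6b + c = -112
  144a + 12b + c = -442
Solving the system yields a = -3, b = -1, c = 2.
So h(t) = -3t² - t + 2.
Then h(9) = -250.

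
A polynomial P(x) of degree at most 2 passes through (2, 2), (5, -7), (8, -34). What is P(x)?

Using the Lagrange interpolation formula with nodes 2, 5, 8:
  L_0(x) = (x - 5)(x - 8) / 18
  L_1(x) = (x - 2)(x - 8) / -9
  L_2(x) = (x - 2)(x - 5) / 18
Then P(x) = 2·L_0(x) - 7·L_1(x) - 34·L_2(x).
Expanding and collecting terms gives P(x) = -x^2 + 4x - 2.
Check: P(2) = 2. ✓

P(x) = -x^2 + 4x - 2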